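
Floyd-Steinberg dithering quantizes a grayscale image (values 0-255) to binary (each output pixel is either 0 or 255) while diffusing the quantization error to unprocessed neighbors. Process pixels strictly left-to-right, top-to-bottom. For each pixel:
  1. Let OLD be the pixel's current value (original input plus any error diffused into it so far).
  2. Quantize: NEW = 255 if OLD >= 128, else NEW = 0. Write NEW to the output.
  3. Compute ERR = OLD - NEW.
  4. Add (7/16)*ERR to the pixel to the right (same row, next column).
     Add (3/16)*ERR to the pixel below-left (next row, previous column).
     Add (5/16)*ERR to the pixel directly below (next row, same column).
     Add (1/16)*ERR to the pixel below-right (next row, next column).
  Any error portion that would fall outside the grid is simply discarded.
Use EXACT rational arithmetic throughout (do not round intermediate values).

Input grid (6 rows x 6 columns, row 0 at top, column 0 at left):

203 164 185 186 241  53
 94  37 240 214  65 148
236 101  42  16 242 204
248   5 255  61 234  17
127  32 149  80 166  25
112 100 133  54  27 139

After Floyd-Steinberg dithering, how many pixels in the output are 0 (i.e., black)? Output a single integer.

Answer: 18

Derivation:
(0,0): OLD=203 → NEW=255, ERR=-52
(0,1): OLD=565/4 → NEW=255, ERR=-455/4
(0,2): OLD=8655/64 → NEW=255, ERR=-7665/64
(0,3): OLD=136809/1024 → NEW=255, ERR=-124311/1024
(0,4): OLD=3078367/16384 → NEW=255, ERR=-1099553/16384
(0,5): OLD=6196761/262144 → NEW=0, ERR=6196761/262144
(1,0): OLD=3611/64 → NEW=0, ERR=3611/64
(1,1): OLD=221/512 → NEW=0, ERR=221/512
(1,2): OLD=2832641/16384 → NEW=255, ERR=-1345279/16384
(1,3): OLD=7869021/65536 → NEW=0, ERR=7869021/65536
(1,4): OLD=391764775/4194304 → NEW=0, ERR=391764775/4194304
(1,5): OLD=12888720609/67108864 → NEW=255, ERR=-4224039711/67108864
(2,0): OLD=2078415/8192 → NEW=255, ERR=-10545/8192
(2,1): OLD=23252853/262144 → NEW=0, ERR=23252853/262144
(2,2): OLD=325849823/4194304 → NEW=0, ERR=325849823/4194304
(2,3): OLD=3351840103/33554432 → NEW=0, ERR=3351840103/33554432
(2,4): OLD=333498223221/1073741824 → NEW=255, ERR=59694058101/1073741824
(2,5): OLD=3684920325763/17179869184 → NEW=255, ERR=-695946316157/17179869184
(3,0): OLD=1108258751/4194304 → NEW=255, ERR=38711231/4194304
(3,1): OLD=1719450803/33554432 → NEW=0, ERR=1719450803/33554432
(3,2): OLD=87502058297/268435456 → NEW=255, ERR=19051017017/268435456
(3,3): OLD=2380194642171/17179869184 → NEW=255, ERR=-2000671999749/17179869184
(3,4): OLD=27360277029499/137438953472 → NEW=255, ERR=-7686656105861/137438953472
(3,5): OLD=-36620210605995/2199023255552 → NEW=0, ERR=-36620210605995/2199023255552
(4,0): OLD=74889407473/536870912 → NEW=255, ERR=-62012675087/536870912
(4,1): OLD=97606385245/8589934592 → NEW=0, ERR=97606385245/8589934592
(4,2): OLD=43297965785415/274877906944 → NEW=255, ERR=-26795900485305/274877906944
(4,3): OLD=-22393037698493/4398046511104 → NEW=0, ERR=-22393037698493/4398046511104
(4,4): OLD=9562701997093299/70368744177664 → NEW=255, ERR=-8381327768211021/70368744177664
(4,5): OLD=-40316598329571579/1125899906842624 → NEW=0, ERR=-40316598329571579/1125899906842624
(5,0): OLD=10724967937639/137438953472 → NEW=0, ERR=10724967937639/137438953472
(5,1): OLD=493433032776087/4398046511104 → NEW=0, ERR=493433032776087/4398046511104
(5,2): OLD=5326098761193741/35184372088832 → NEW=255, ERR=-3645916121458419/35184372088832
(5,3): OLD=-24039407575666753/1125899906842624 → NEW=0, ERR=-24039407575666753/1125899906842624
(5,4): OLD=-59884465921258041/2251799813685248 → NEW=0, ERR=-59884465921258041/2251799813685248
(5,5): OLD=3917443052308716803/36028797018963968 → NEW=0, ERR=3917443052308716803/36028797018963968
Output grid:
  Row 0: #####.  (1 black, running=1)
  Row 1: ..#..#  (4 black, running=5)
  Row 2: #...##  (3 black, running=8)
  Row 3: #.###.  (2 black, running=10)
  Row 4: #.#.#.  (3 black, running=13)
  Row 5: ..#...  (5 black, running=18)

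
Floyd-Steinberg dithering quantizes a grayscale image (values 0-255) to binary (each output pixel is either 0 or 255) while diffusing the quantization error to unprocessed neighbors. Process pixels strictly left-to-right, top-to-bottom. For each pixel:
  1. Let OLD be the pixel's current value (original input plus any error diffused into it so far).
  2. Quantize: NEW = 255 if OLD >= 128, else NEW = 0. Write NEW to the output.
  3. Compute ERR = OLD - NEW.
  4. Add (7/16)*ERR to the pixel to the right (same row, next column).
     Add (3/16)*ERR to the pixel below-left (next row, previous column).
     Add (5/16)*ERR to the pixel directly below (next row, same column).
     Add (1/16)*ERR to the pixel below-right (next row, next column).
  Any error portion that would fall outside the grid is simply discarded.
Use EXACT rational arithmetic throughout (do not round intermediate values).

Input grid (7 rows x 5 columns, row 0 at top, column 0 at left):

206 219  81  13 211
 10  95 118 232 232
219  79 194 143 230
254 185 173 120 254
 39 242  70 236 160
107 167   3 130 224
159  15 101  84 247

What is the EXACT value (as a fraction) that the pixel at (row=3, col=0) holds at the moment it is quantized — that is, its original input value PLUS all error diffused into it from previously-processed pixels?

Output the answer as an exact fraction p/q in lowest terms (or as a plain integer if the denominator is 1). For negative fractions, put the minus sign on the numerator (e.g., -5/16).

(0,0): OLD=206 → NEW=255, ERR=-49
(0,1): OLD=3161/16 → NEW=255, ERR=-919/16
(0,2): OLD=14303/256 → NEW=0, ERR=14303/256
(0,3): OLD=153369/4096 → NEW=0, ERR=153369/4096
(0,4): OLD=14901679/65536 → NEW=255, ERR=-1810001/65536
(1,0): OLD=-4117/256 → NEW=0, ERR=-4117/256
(1,1): OLD=158573/2048 → NEW=0, ERR=158573/2048
(1,2): OLD=11322353/65536 → NEW=255, ERR=-5389327/65536
(1,3): OLD=54011357/262144 → NEW=255, ERR=-12835363/262144
(1,4): OLD=856846583/4194304 → NEW=255, ERR=-212700937/4194304
(2,0): OLD=7487231/32768 → NEW=255, ERR=-868609/32768
(2,1): OLD=78826725/1048576 → NEW=0, ERR=78826725/1048576
(2,2): OLD=3302585839/16777216 → NEW=255, ERR=-975604241/16777216
(2,3): OLD=23517645405/268435456 → NEW=0, ERR=23517645405/268435456
(2,4): OLD=1071258284363/4294967296 → NEW=255, ERR=-23958376117/4294967296
(3,0): OLD=4358915599/16777216 → NEW=255, ERR=80725519/16777216
Target (3,0): original=254, with diffused error = 4358915599/16777216

Answer: 4358915599/16777216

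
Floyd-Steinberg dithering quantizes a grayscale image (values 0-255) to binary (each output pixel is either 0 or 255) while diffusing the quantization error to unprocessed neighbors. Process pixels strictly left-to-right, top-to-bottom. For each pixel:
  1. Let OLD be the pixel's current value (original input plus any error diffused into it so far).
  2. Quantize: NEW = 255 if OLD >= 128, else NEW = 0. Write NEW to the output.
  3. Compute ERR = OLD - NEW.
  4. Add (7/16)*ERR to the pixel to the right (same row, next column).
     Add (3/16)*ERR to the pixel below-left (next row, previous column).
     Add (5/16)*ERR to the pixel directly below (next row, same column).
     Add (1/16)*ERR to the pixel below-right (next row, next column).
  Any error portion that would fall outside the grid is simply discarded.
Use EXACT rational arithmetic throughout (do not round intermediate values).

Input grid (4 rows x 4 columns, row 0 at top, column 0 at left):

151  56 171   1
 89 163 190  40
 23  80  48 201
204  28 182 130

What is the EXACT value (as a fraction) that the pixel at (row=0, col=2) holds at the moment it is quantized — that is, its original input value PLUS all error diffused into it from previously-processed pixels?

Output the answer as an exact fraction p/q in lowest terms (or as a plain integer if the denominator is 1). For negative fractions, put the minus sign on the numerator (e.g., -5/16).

(0,0): OLD=151 → NEW=255, ERR=-104
(0,1): OLD=21/2 → NEW=0, ERR=21/2
(0,2): OLD=5619/32 → NEW=255, ERR=-2541/32
Target (0,2): original=171, with diffused error = 5619/32

Answer: 5619/32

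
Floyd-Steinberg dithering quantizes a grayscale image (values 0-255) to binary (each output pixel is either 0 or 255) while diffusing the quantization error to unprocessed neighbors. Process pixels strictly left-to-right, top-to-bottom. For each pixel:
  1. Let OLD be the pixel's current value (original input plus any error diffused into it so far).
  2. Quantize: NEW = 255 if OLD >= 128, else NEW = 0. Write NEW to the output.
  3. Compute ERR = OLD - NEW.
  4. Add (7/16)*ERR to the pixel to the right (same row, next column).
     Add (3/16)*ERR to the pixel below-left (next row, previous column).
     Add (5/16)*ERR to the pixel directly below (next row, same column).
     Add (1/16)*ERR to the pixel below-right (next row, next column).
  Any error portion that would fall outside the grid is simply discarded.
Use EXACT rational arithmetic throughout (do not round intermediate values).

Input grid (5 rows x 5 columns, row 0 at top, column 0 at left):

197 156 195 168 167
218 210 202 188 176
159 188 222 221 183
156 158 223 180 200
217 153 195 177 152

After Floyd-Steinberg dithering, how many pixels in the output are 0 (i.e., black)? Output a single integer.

(0,0): OLD=197 → NEW=255, ERR=-58
(0,1): OLD=1045/8 → NEW=255, ERR=-995/8
(0,2): OLD=17995/128 → NEW=255, ERR=-14645/128
(0,3): OLD=241549/2048 → NEW=0, ERR=241549/2048
(0,4): OLD=7163099/32768 → NEW=255, ERR=-1192741/32768
(1,0): OLD=22599/128 → NEW=255, ERR=-10041/128
(1,1): OLD=114417/1024 → NEW=0, ERR=114417/1024
(1,2): OLD=7519301/32768 → NEW=255, ERR=-836539/32768
(1,3): OLD=26176737/131072 → NEW=255, ERR=-7246623/131072
(1,4): OLD=309976707/2097152 → NEW=255, ERR=-224797053/2097152
(2,0): OLD=2546667/16384 → NEW=255, ERR=-1631253/16384
(2,1): OLD=88955209/524288 → NEW=255, ERR=-44738231/524288
(2,2): OLD=1453802267/8388608 → NEW=255, ERR=-685292773/8388608
(2,3): OLD=19634430497/134217728 → NEW=255, ERR=-14591090143/134217728
(2,4): OLD=211496277671/2147483648 → NEW=0, ERR=211496277671/2147483648
(3,0): OLD=913407675/8388608 → NEW=0, ERR=913407675/8388608
(3,1): OLD=10565058207/67108864 → NEW=255, ERR=-6547702113/67108864
(3,2): OLD=277171344517/2147483648 → NEW=255, ERR=-270436985723/2147483648
(3,3): OLD=447932584733/4294967296 → NEW=0, ERR=447932584733/4294967296
(3,4): OLD=18527471332465/68719476736 → NEW=255, ERR=1004004764785/68719476736
(4,0): OLD=249895176469/1073741824 → NEW=255, ERR=-23908988651/1073741824
(4,1): OLD=3297203198741/34359738368 → NEW=0, ERR=3297203198741/34359738368
(4,2): OLD=116045805793243/549755813888 → NEW=255, ERR=-24141926748197/549755813888
(4,3): OLD=1629456077932309/8796093022208 → NEW=255, ERR=-613547642730731/8796093022208
(4,4): OLD=18657193713890323/140737488355328 → NEW=255, ERR=-17230865816718317/140737488355328
Output grid:
  Row 0: ###.#  (1 black, running=1)
  Row 1: #.###  (1 black, running=2)
  Row 2: ####.  (1 black, running=3)
  Row 3: .##.#  (2 black, running=5)
  Row 4: #.###  (1 black, running=6)

Answer: 6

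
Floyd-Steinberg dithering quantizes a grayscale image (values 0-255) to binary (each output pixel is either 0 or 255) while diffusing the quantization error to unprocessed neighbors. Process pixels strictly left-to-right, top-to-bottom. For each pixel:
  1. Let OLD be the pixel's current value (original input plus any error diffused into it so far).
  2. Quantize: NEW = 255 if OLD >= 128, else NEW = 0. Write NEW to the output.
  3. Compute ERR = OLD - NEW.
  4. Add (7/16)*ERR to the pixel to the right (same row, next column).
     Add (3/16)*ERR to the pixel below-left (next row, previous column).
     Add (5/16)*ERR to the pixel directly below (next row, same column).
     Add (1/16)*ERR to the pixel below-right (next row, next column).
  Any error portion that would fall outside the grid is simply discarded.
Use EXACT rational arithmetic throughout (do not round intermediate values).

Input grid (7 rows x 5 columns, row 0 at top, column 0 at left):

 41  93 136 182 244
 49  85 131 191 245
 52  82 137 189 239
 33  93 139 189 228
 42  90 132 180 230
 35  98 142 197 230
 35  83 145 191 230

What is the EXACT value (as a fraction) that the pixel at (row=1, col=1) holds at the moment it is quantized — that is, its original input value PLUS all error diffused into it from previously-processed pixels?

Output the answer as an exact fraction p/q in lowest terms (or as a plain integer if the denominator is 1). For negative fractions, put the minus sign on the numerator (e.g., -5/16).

(0,0): OLD=41 → NEW=0, ERR=41
(0,1): OLD=1775/16 → NEW=0, ERR=1775/16
(0,2): OLD=47241/256 → NEW=255, ERR=-18039/256
(0,3): OLD=619199/4096 → NEW=255, ERR=-425281/4096
(0,4): OLD=13013817/65536 → NEW=255, ERR=-3697863/65536
(1,0): OLD=21149/256 → NEW=0, ERR=21149/256
(1,1): OLD=297291/2048 → NEW=255, ERR=-224949/2048
Target (1,1): original=85, with diffused error = 297291/2048

Answer: 297291/2048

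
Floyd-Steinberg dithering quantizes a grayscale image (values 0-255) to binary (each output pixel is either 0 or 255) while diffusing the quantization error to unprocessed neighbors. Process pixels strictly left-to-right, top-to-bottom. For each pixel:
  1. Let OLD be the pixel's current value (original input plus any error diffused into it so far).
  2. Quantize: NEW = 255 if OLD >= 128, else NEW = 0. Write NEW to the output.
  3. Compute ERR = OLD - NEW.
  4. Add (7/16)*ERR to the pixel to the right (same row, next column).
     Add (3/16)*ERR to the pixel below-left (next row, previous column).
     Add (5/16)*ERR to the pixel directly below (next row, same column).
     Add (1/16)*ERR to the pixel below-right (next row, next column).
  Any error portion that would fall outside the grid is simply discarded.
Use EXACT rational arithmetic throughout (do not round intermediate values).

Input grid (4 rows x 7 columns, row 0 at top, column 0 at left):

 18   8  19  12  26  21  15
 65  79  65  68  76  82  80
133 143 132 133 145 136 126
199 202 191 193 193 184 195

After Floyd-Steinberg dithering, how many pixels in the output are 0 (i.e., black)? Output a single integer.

(0,0): OLD=18 → NEW=0, ERR=18
(0,1): OLD=127/8 → NEW=0, ERR=127/8
(0,2): OLD=3321/128 → NEW=0, ERR=3321/128
(0,3): OLD=47823/2048 → NEW=0, ERR=47823/2048
(0,4): OLD=1186729/32768 → NEW=0, ERR=1186729/32768
(0,5): OLD=19317151/524288 → NEW=0, ERR=19317151/524288
(0,6): OLD=261049177/8388608 → NEW=0, ERR=261049177/8388608
(1,0): OLD=9421/128 → NEW=0, ERR=9421/128
(1,1): OLD=125083/1024 → NEW=0, ERR=125083/1024
(1,2): OLD=4322743/32768 → NEW=255, ERR=-4033097/32768
(1,3): OLD=3914027/131072 → NEW=0, ERR=3914027/131072
(1,4): OLD=912259425/8388608 → NEW=0, ERR=912259425/8388608
(1,5): OLD=10011995953/67108864 → NEW=255, ERR=-7100764367/67108864
(1,6): OLD=49108557759/1073741824 → NEW=0, ERR=49108557759/1073741824
(2,0): OLD=2931161/16384 → NEW=255, ERR=-1246759/16384
(2,1): OLD=67844323/524288 → NEW=255, ERR=-65849117/524288
(2,2): OLD=434715497/8388608 → NEW=0, ERR=434715497/8388608
(2,3): OLD=11925380193/67108864 → NEW=255, ERR=-5187380127/67108864
(2,4): OLD=68286484657/536870912 → NEW=0, ERR=68286484657/536870912
(2,5): OLD=2988506724539/17179869184 → NEW=255, ERR=-1392359917381/17179869184
(2,6): OLD=26998985796045/274877906944 → NEW=0, ERR=26998985796045/274877906944
(3,0): OLD=1272304201/8388608 → NEW=255, ERR=-866790839/8388608
(3,1): OLD=8221160853/67108864 → NEW=0, ERR=8221160853/67108864
(3,2): OLD=128015303439/536870912 → NEW=255, ERR=-8886779121/536870912
(3,3): OLD=405208990777/2147483648 → NEW=255, ERR=-142399339463/2147483648
(3,4): OLD=50497861510729/274877906944 → NEW=255, ERR=-19596004759991/274877906944
(3,5): OLD=338319684432619/2199023255552 → NEW=255, ERR=-222431245733141/2199023255552
(3,6): OLD=6205671199607285/35184372088832 → NEW=255, ERR=-2766343683044875/35184372088832
Output grid:
  Row 0: .......  (7 black, running=7)
  Row 1: ..#..#.  (5 black, running=12)
  Row 2: ##.#.#.  (3 black, running=15)
  Row 3: #.#####  (1 black, running=16)

Answer: 16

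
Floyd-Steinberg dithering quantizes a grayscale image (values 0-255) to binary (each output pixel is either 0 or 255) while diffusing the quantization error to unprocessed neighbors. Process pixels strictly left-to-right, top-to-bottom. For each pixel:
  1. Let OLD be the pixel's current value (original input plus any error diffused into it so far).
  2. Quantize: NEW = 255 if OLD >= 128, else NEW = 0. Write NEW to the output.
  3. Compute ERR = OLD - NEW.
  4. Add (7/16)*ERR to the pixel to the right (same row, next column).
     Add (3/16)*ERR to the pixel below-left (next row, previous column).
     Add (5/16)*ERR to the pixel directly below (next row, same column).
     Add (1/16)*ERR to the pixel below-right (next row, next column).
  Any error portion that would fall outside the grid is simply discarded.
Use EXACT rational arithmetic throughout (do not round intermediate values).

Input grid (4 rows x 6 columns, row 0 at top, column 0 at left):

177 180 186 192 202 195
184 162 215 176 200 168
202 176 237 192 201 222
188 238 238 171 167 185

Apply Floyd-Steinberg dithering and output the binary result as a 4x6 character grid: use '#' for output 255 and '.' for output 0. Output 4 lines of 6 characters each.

(0,0): OLD=177 → NEW=255, ERR=-78
(0,1): OLD=1167/8 → NEW=255, ERR=-873/8
(0,2): OLD=17697/128 → NEW=255, ERR=-14943/128
(0,3): OLD=288615/2048 → NEW=255, ERR=-233625/2048
(0,4): OLD=4983761/32768 → NEW=255, ERR=-3372079/32768
(0,5): OLD=78631607/524288 → NEW=255, ERR=-55061833/524288
(1,0): OLD=17813/128 → NEW=255, ERR=-14827/128
(1,1): OLD=51667/1024 → NEW=0, ERR=51667/1024
(1,2): OLD=5648655/32768 → NEW=255, ERR=-2707185/32768
(1,3): OLD=10173187/131072 → NEW=0, ERR=10173187/131072
(1,4): OLD=1467811017/8388608 → NEW=255, ERR=-671284023/8388608
(1,5): OLD=12581391279/134217728 → NEW=0, ERR=12581391279/134217728
(2,0): OLD=2871489/16384 → NEW=255, ERR=-1306431/16384
(2,1): OLD=70334107/524288 → NEW=255, ERR=-63359333/524288
(2,2): OLD=1476541713/8388608 → NEW=255, ERR=-662553327/8388608
(2,3): OLD=10840229449/67108864 → NEW=255, ERR=-6272530871/67108864
(2,4): OLD=338287576539/2147483648 → NEW=255, ERR=-209320753701/2147483648
(2,5): OLD=6997279234221/34359738368 → NEW=255, ERR=-1764454049619/34359738368
(3,0): OLD=1177951345/8388608 → NEW=255, ERR=-961143695/8388608
(3,1): OLD=8745257053/67108864 → NEW=255, ERR=-8367503267/67108864
(3,2): OLD=71774155463/536870912 → NEW=255, ERR=-65127927097/536870912
(3,3): OLD=2250752450037/34359738368 → NEW=0, ERR=2250752450037/34359738368
(3,4): OLD=41156964909333/274877906944 → NEW=255, ERR=-28936901361387/274877906944
(3,5): OLD=513709076566043/4398046511104 → NEW=0, ERR=513709076566043/4398046511104
Row 0: ######
Row 1: #.#.#.
Row 2: ######
Row 3: ###.#.

Answer: ######
#.#.#.
######
###.#.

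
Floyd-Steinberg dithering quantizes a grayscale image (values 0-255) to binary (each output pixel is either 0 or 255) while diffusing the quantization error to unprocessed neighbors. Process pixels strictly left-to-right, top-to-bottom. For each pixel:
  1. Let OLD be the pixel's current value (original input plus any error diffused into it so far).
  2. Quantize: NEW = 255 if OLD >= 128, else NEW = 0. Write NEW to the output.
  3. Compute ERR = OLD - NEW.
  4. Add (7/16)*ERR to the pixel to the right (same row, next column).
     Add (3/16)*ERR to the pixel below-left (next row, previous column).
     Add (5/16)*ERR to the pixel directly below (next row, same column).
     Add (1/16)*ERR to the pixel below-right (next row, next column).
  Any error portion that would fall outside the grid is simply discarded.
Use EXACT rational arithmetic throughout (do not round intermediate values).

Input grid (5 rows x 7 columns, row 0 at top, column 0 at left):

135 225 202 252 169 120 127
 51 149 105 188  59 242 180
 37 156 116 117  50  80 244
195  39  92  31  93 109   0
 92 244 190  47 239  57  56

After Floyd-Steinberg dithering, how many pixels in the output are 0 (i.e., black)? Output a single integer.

(0,0): OLD=135 → NEW=255, ERR=-120
(0,1): OLD=345/2 → NEW=255, ERR=-165/2
(0,2): OLD=5309/32 → NEW=255, ERR=-2851/32
(0,3): OLD=109067/512 → NEW=255, ERR=-21493/512
(0,4): OLD=1233997/8192 → NEW=255, ERR=-854963/8192
(0,5): OLD=9743899/131072 → NEW=0, ERR=9743899/131072
(0,6): OLD=334545597/2097152 → NEW=255, ERR=-200228163/2097152
(1,0): OLD=-63/32 → NEW=0, ERR=-63/32
(1,1): OLD=25127/256 → NEW=0, ERR=25127/256
(1,2): OLD=877139/8192 → NEW=0, ERR=877139/8192
(1,3): OLD=6441831/32768 → NEW=255, ERR=-1914009/32768
(1,4): OLD=25472165/2097152 → NEW=0, ERR=25472165/2097152
(1,5): OLD=4129217301/16777216 → NEW=255, ERR=-148972779/16777216
(1,6): OLD=40513665179/268435456 → NEW=255, ERR=-27937376101/268435456
(2,0): OLD=224413/4096 → NEW=0, ERR=224413/4096
(2,1): OLD=30224623/131072 → NEW=255, ERR=-3198737/131072
(2,2): OLD=280946509/2097152 → NEW=255, ERR=-253827251/2097152
(2,3): OLD=918779493/16777216 → NEW=0, ERR=918779493/16777216
(2,4): OLD=9722612453/134217728 → NEW=0, ERR=9722612453/134217728
(2,5): OLD=387244444519/4294967296 → NEW=0, ERR=387244444519/4294967296
(2,6): OLD=17205136315713/68719476736 → NEW=255, ERR=-318330251967/68719476736
(3,0): OLD=435254509/2097152 → NEW=255, ERR=-99519251/2097152
(3,1): OLD=-145246583/16777216 → NEW=0, ERR=-145246583/16777216
(3,2): OLD=7936572987/134217728 → NEW=0, ERR=7936572987/134217728
(3,3): OLD=42950519253/536870912 → NEW=0, ERR=42950519253/536870912
(3,4): OLD=11748699290861/68719476736 → NEW=255, ERR=-5774767276819/68719476736
(3,5): OLD=57212969435703/549755813888 → NEW=0, ERR=57212969435703/549755813888
(3,6): OLD=437324864869673/8796093022208 → NEW=0, ERR=437324864869673/8796093022208
(4,0): OLD=20279552163/268435456 → NEW=0, ERR=20279552163/268435456
(4,1): OLD=1213190132519/4294967296 → NEW=255, ERR=117973472039/4294967296
(4,2): OLD=16145995898857/68719476736 → NEW=255, ERR=-1377470668823/68719476736
(4,3): OLD=28131153842259/549755813888 → NEW=0, ERR=28131153842259/549755813888
(4,4): OLD=1141906929076473/4398046511104 → NEW=255, ERR=20405068744953/4398046511104
(4,5): OLD=13457549736715465/140737488355328 → NEW=0, ERR=13457549736715465/140737488355328
(4,6): OLD=269936147088495951/2251799813685248 → NEW=0, ERR=269936147088495951/2251799813685248
Output grid:
  Row 0: #####.#  (1 black, running=1)
  Row 1: ...#.##  (4 black, running=5)
  Row 2: .##...#  (4 black, running=9)
  Row 3: #...#..  (5 black, running=14)
  Row 4: .##.#..  (4 black, running=18)

Answer: 18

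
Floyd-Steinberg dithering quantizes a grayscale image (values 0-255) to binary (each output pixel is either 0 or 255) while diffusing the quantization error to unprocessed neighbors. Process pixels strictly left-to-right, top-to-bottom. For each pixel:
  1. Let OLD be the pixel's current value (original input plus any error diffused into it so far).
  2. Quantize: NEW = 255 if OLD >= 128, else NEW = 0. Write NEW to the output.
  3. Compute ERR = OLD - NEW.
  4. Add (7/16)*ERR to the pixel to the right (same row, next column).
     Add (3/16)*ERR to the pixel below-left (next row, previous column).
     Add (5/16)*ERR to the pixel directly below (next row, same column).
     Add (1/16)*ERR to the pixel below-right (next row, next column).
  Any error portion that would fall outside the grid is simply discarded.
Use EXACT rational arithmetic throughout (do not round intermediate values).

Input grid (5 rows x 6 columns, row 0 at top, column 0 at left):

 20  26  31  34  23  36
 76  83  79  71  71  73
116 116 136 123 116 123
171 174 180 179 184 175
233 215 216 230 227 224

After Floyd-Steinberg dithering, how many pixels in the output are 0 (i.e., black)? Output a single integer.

Answer: 15

Derivation:
(0,0): OLD=20 → NEW=0, ERR=20
(0,1): OLD=139/4 → NEW=0, ERR=139/4
(0,2): OLD=2957/64 → NEW=0, ERR=2957/64
(0,3): OLD=55515/1024 → NEW=0, ERR=55515/1024
(0,4): OLD=765437/16384 → NEW=0, ERR=765437/16384
(0,5): OLD=14795243/262144 → NEW=0, ERR=14795243/262144
(1,0): OLD=5681/64 → NEW=0, ERR=5681/64
(1,1): OLD=73015/512 → NEW=255, ERR=-57545/512
(1,2): OLD=927395/16384 → NEW=0, ERR=927395/16384
(1,3): OLD=8149623/65536 → NEW=0, ERR=8149623/65536
(1,4): OLD=645817557/4194304 → NEW=255, ERR=-423729963/4194304
(1,5): OLD=3312408643/67108864 → NEW=0, ERR=3312408643/67108864
(2,0): OLD=1004877/8192 → NEW=0, ERR=1004877/8192
(2,1): OLD=39506303/262144 → NEW=255, ERR=-27340417/262144
(2,2): OLD=521566461/4194304 → NEW=0, ERR=521566461/4194304
(2,3): OLD=6739729045/33554432 → NEW=255, ERR=-1816651115/33554432
(2,4): OLD=83504978815/1073741824 → NEW=0, ERR=83504978815/1073741824
(2,5): OLD=2854176582249/17179869184 → NEW=255, ERR=-1526690059671/17179869184
(3,0): OLD=795985053/4194304 → NEW=255, ERR=-273562467/4194304
(3,1): OLD=4826984057/33554432 → NEW=255, ERR=-3729396103/33554432
(3,2): OLD=41222061579/268435456 → NEW=255, ERR=-27228979701/268435456
(3,3): OLD=2406156924369/17179869184 → NEW=255, ERR=-1974709717551/17179869184
(3,4): OLD=18962384805073/137438953472 → NEW=255, ERR=-16084548330287/137438953472
(3,5): OLD=221858266311071/2199023255552 → NEW=0, ERR=221858266311071/2199023255552
(4,0): OLD=102960235507/536870912 → NEW=255, ERR=-33941847053/536870912
(4,1): OLD=1112501445687/8589934592 → NEW=255, ERR=-1077931875273/8589934592
(4,2): OLD=27735728184373/274877906944 → NEW=0, ERR=27735728184373/274877906944
(4,3): OLD=923334252244905/4398046511104 → NEW=255, ERR=-198167608086615/4398046511104
(4,4): OLD=12838627849050873/70368744177664 → NEW=255, ERR=-5105401916253447/70368744177664
(4,5): OLD=243725799583638063/1125899906842624 → NEW=255, ERR=-43378676661231057/1125899906842624
Output grid:
  Row 0: ......  (6 black, running=6)
  Row 1: .#..#.  (4 black, running=10)
  Row 2: .#.#.#  (3 black, running=13)
  Row 3: #####.  (1 black, running=14)
  Row 4: ##.###  (1 black, running=15)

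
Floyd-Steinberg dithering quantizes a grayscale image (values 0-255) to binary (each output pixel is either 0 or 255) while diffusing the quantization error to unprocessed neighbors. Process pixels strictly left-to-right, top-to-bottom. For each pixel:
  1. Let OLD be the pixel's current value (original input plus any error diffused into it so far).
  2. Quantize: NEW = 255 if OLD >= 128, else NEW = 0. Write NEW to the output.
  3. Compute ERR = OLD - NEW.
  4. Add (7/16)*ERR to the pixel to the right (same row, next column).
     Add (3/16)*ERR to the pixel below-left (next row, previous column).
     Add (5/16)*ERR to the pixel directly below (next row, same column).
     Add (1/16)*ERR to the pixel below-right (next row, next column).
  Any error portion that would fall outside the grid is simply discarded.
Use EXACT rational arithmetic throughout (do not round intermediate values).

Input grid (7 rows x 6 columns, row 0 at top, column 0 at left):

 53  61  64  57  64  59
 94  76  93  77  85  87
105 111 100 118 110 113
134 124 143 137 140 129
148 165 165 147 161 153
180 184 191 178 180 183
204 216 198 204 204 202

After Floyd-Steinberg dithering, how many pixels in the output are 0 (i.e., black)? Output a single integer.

(0,0): OLD=53 → NEW=0, ERR=53
(0,1): OLD=1347/16 → NEW=0, ERR=1347/16
(0,2): OLD=25813/256 → NEW=0, ERR=25813/256
(0,3): OLD=414163/4096 → NEW=0, ERR=414163/4096
(0,4): OLD=7093445/65536 → NEW=0, ERR=7093445/65536
(0,5): OLD=111520099/1048576 → NEW=0, ERR=111520099/1048576
(1,0): OLD=32345/256 → NEW=0, ERR=32345/256
(1,1): OLD=368239/2048 → NEW=255, ERR=-154001/2048
(1,2): OLD=7591195/65536 → NEW=0, ERR=7591195/65536
(1,3): OLD=48725055/262144 → NEW=255, ERR=-18121665/262144
(1,4): OLD=1926718365/16777216 → NEW=0, ERR=1926718365/16777216
(1,5): OLD=47578443067/268435456 → NEW=255, ERR=-20872598213/268435456
(2,0): OLD=4272437/32768 → NEW=255, ERR=-4083403/32768
(2,1): OLD=65638039/1048576 → NEW=0, ERR=65638039/1048576
(2,2): OLD=2448174981/16777216 → NEW=255, ERR=-1830015099/16777216
(2,3): OLD=10394923165/134217728 → NEW=0, ERR=10394923165/134217728
(2,4): OLD=690938416471/4294967296 → NEW=255, ERR=-404278244009/4294967296
(2,5): OLD=3758785207505/68719476736 → NEW=0, ERR=3758785207505/68719476736
(3,0): OLD=1791716581/16777216 → NEW=0, ERR=1791716581/16777216
(3,1): OLD=21749154049/134217728 → NEW=255, ERR=-12476366591/134217728
(3,2): OLD=93070715027/1073741824 → NEW=0, ERR=93070715027/1073741824
(3,3): OLD=12002417442617/68719476736 → NEW=255, ERR=-5521049125063/68719476736
(3,4): OLD=49770290387737/549755813888 → NEW=0, ERR=49770290387737/549755813888
(3,5): OLD=1581691825646039/8796093022208 → NEW=255, ERR=-661311895017001/8796093022208
(4,0): OLD=352067143371/2147483648 → NEW=255, ERR=-195541186869/2147483648
(4,1): OLD=4090223207887/34359738368 → NEW=0, ERR=4090223207887/34359738368
(4,2): OLD=245514125232317/1099511627776 → NEW=255, ERR=-34861339850563/1099511627776
(4,3): OLD=2294264194084241/17592186044416 → NEW=255, ERR=-2191743247241839/17592186044416
(4,4): OLD=32557255035642529/281474976710656 → NEW=0, ERR=32557255035642529/281474976710656
(4,5): OLD=836624013712984775/4503599627370496 → NEW=255, ERR=-311793891266491705/4503599627370496
(5,0): OLD=95583421173981/549755813888 → NEW=255, ERR=-44604311367459/549755813888
(5,1): OLD=3062236479061421/17592186044416 → NEW=255, ERR=-1423770962264659/17592186044416
(5,2): OLD=18262690584275135/140737488355328 → NEW=255, ERR=-17625368946333505/140737488355328
(5,3): OLD=468293370749115557/4503599627370496 → NEW=0, ERR=468293370749115557/4503599627370496
(5,4): OLD=2169566622478606725/9007199254740992 → NEW=255, ERR=-127269187480346235/9007199254740992
(5,5): OLD=23406088353994844809/144115188075855872 → NEW=255, ERR=-13343284605348402551/144115188075855872
(6,0): OLD=46012892543386407/281474976710656 → NEW=255, ERR=-25763226517830873/281474976710656
(6,1): OLD=549943635807898267/4503599627370496 → NEW=0, ERR=549943635807898267/4503599627370496
(6,2): OLD=4084336196164813091/18014398509481984 → NEW=255, ERR=-509335423753092829/18014398509481984
(6,3): OLD=61579853833647091063/288230376151711744 → NEW=255, ERR=-11918892085039403657/288230376151711744
(6,4): OLD=786899701262908889559/4611686018427387904 → NEW=255, ERR=-389080233436075025961/4611686018427387904
(6,5): OLD=9981320216659110843521/73786976294838206464 → NEW=255, ERR=-8834358738524631804799/73786976294838206464
Output grid:
  Row 0: ......  (6 black, running=6)
  Row 1: .#.#.#  (3 black, running=9)
  Row 2: #.#.#.  (3 black, running=12)
  Row 3: .#.#.#  (3 black, running=15)
  Row 4: #.##.#  (2 black, running=17)
  Row 5: ###.##  (1 black, running=18)
  Row 6: #.####  (1 black, running=19)

Answer: 19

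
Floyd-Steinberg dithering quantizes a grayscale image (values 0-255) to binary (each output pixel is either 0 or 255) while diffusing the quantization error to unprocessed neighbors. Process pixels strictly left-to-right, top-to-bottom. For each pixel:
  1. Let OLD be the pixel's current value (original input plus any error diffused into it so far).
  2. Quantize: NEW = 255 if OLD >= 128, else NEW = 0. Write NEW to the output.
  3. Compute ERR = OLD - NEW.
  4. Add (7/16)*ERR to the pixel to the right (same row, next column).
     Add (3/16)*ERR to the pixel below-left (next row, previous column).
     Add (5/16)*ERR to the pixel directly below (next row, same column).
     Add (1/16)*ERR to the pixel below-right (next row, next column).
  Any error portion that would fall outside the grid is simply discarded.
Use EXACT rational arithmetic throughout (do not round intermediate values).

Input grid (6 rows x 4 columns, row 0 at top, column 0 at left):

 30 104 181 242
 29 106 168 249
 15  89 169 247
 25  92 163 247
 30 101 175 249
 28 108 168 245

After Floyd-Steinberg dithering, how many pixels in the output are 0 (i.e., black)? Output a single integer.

Answer: 11

Derivation:
(0,0): OLD=30 → NEW=0, ERR=30
(0,1): OLD=937/8 → NEW=0, ERR=937/8
(0,2): OLD=29727/128 → NEW=255, ERR=-2913/128
(0,3): OLD=475225/2048 → NEW=255, ERR=-47015/2048
(1,0): OLD=7723/128 → NEW=0, ERR=7723/128
(1,1): OLD=170605/1024 → NEW=255, ERR=-90515/1024
(1,2): OLD=4103601/32768 → NEW=0, ERR=4103601/32768
(1,3): OLD=154765991/524288 → NEW=255, ERR=21072551/524288
(2,0): OLD=283135/16384 → NEW=0, ERR=283135/16384
(2,1): OLD=50431013/524288 → NEW=0, ERR=50431013/524288
(2,2): OLD=264481737/1048576 → NEW=255, ERR=-2905143/1048576
(2,3): OLD=4465677093/16777216 → NEW=255, ERR=187487013/16777216
(3,0): OLD=406309839/8388608 → NEW=0, ERR=406309839/8388608
(3,1): OLD=19301922577/134217728 → NEW=255, ERR=-14923598063/134217728
(3,2): OLD=261125384303/2147483648 → NEW=0, ERR=261125384303/2147483648
(3,3): OLD=10428775022473/34359738368 → NEW=255, ERR=1667041738633/34359738368
(4,0): OLD=52158502371/2147483648 → NEW=0, ERR=52158502371/2147483648
(4,1): OLD=1764473359209/17179869184 → NEW=0, ERR=1764473359209/17179869184
(4,2): OLD=142980609315337/549755813888 → NEW=255, ERR=2792876773897/549755813888
(4,3): OLD=2409988737419279/8796093022208 → NEW=255, ERR=166985016756239/8796093022208
(5,0): OLD=15076341566899/274877906944 → NEW=0, ERR=15076341566899/274877906944
(5,1): OLD=1465093772737157/8796093022208 → NEW=255, ERR=-777909947925883/8796093022208
(5,2): OLD=619572623759669/4398046511104 → NEW=255, ERR=-501929236571851/4398046511104
(5,3): OLD=28333286447212993/140737488355328 → NEW=255, ERR=-7554773083395647/140737488355328
Output grid:
  Row 0: ..##  (2 black, running=2)
  Row 1: .#.#  (2 black, running=4)
  Row 2: ..##  (2 black, running=6)
  Row 3: .#.#  (2 black, running=8)
  Row 4: ..##  (2 black, running=10)
  Row 5: .###  (1 black, running=11)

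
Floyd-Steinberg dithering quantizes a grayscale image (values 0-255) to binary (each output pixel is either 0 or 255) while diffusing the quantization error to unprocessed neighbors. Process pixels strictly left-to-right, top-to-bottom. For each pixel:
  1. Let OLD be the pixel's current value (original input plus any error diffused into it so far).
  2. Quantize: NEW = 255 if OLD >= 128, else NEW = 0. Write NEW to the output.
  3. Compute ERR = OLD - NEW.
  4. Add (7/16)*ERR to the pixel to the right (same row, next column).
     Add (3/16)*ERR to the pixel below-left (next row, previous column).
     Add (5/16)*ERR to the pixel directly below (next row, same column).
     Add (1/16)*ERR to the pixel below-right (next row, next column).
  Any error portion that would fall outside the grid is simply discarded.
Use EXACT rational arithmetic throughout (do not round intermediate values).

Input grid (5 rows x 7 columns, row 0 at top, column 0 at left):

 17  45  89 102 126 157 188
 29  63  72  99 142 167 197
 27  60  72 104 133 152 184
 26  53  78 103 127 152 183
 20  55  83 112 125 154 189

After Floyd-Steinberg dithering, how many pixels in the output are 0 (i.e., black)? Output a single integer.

(0,0): OLD=17 → NEW=0, ERR=17
(0,1): OLD=839/16 → NEW=0, ERR=839/16
(0,2): OLD=28657/256 → NEW=0, ERR=28657/256
(0,3): OLD=618391/4096 → NEW=255, ERR=-426089/4096
(0,4): OLD=5274913/65536 → NEW=0, ERR=5274913/65536
(0,5): OLD=201550823/1048576 → NEW=255, ERR=-65836057/1048576
(0,6): OLD=2693264209/16777216 → NEW=255, ERR=-1584925871/16777216
(1,0): OLD=11301/256 → NEW=0, ERR=11301/256
(1,1): OLD=247299/2048 → NEW=0, ERR=247299/2048
(1,2): OLD=9409855/65536 → NEW=255, ERR=-7301825/65536
(1,3): OLD=10442515/262144 → NEW=0, ERR=10442515/262144
(1,4): OLD=2790161177/16777216 → NEW=255, ERR=-1488028903/16777216
(1,5): OLD=12870617193/134217728 → NEW=0, ERR=12870617193/134217728
(1,6): OLD=441324548871/2147483648 → NEW=255, ERR=-106283781369/2147483648
(2,0): OLD=2078673/32768 → NEW=0, ERR=2078673/32768
(2,1): OLD=112571403/1048576 → NEW=0, ERR=112571403/1048576
(2,2): OLD=1663740641/16777216 → NEW=0, ERR=1663740641/16777216
(2,3): OLD=18285861401/134217728 → NEW=255, ERR=-15939659239/134217728
(2,4): OLD=79237486825/1073741824 → NEW=0, ERR=79237486825/1073741824
(2,5): OLD=6852335379235/34359738368 → NEW=255, ERR=-1909397904605/34359738368
(2,6): OLD=82581459915045/549755813888 → NEW=255, ERR=-57606272626395/549755813888
(3,0): OLD=1106509505/16777216 → NEW=0, ERR=1106509505/16777216
(3,1): OLD=18516930221/134217728 → NEW=255, ERR=-15708590419/134217728
(3,2): OLD=45341689559/1073741824 → NEW=0, ERR=45341689559/1073741824
(3,3): OLD=448380961201/4294967296 → NEW=0, ERR=448380961201/4294967296
(3,4): OLD=97797573604033/549755813888 → NEW=255, ERR=-42390158937407/549755813888
(3,5): OLD=377636984910291/4398046511104 → NEW=0, ERR=377636984910291/4398046511104
(3,6): OLD=12972285242039309/70368744177664 → NEW=255, ERR=-4971744523265011/70368744177664
(4,0): OLD=40084281903/2147483648 → NEW=0, ERR=40084281903/2147483648
(4,1): OLD=1327371704035/34359738368 → NEW=0, ERR=1327371704035/34359738368
(4,2): OLD=68915748731949/549755813888 → NEW=0, ERR=68915748731949/549755813888
(4,3): OLD=825290471510783/4398046511104 → NEW=255, ERR=-296211388820737/4398046511104
(4,4): OLD=3309530000983629/35184372088832 → NEW=0, ERR=3309530000983629/35184372088832
(4,5): OLD=229591790546575053/1125899906842624 → NEW=255, ERR=-57512685698294067/1125899906842624
(4,6): OLD=2701068024679870123/18014398509481984 → NEW=255, ERR=-1892603595238035797/18014398509481984
Output grid:
  Row 0: ...#.##  (4 black, running=4)
  Row 1: ..#.#.#  (4 black, running=8)
  Row 2: ...#.##  (4 black, running=12)
  Row 3: .#..#.#  (4 black, running=16)
  Row 4: ...#.##  (4 black, running=20)

Answer: 20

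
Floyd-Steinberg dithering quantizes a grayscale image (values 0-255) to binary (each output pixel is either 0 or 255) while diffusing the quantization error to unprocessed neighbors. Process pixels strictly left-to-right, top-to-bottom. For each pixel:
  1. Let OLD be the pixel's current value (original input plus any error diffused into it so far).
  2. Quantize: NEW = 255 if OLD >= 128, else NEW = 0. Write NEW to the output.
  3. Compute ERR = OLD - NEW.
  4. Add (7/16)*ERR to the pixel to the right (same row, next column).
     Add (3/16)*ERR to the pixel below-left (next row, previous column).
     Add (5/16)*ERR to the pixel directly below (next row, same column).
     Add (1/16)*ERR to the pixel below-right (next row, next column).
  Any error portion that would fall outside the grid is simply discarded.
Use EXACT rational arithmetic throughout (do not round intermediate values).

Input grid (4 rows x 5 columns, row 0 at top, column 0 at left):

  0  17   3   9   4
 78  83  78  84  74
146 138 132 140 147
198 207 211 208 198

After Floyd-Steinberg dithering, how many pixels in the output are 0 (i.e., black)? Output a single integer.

Answer: 11

Derivation:
(0,0): OLD=0 → NEW=0, ERR=0
(0,1): OLD=17 → NEW=0, ERR=17
(0,2): OLD=167/16 → NEW=0, ERR=167/16
(0,3): OLD=3473/256 → NEW=0, ERR=3473/256
(0,4): OLD=40695/4096 → NEW=0, ERR=40695/4096
(1,0): OLD=1299/16 → NEW=0, ERR=1299/16
(1,1): OLD=16101/128 → NEW=0, ERR=16101/128
(1,2): OLD=573033/4096 → NEW=255, ERR=-471447/4096
(1,3): OLD=661893/16384 → NEW=0, ERR=661893/16384
(1,4): OLD=25068079/262144 → NEW=0, ERR=25068079/262144
(2,0): OLD=399271/2048 → NEW=255, ERR=-122969/2048
(2,1): OLD=8816765/65536 → NEW=255, ERR=-7894915/65536
(2,2): OLD=61618295/1048576 → NEW=0, ERR=61618295/1048576
(2,3): OLD=3172070581/16777216 → NEW=255, ERR=-1106119499/16777216
(2,4): OLD=40416739251/268435456 → NEW=255, ERR=-28034302029/268435456
(3,0): OLD=164258263/1048576 → NEW=255, ERR=-103128617/1048576
(3,1): OLD=1120642475/8388608 → NEW=255, ERR=-1018452565/8388608
(3,2): OLD=41971552169/268435456 → NEW=255, ERR=-26479489111/268435456
(3,3): OLD=68897323913/536870912 → NEW=255, ERR=-68004758647/536870912
(3,4): OLD=909034894429/8589934592 → NEW=0, ERR=909034894429/8589934592
Output grid:
  Row 0: .....  (5 black, running=5)
  Row 1: ..#..  (4 black, running=9)
  Row 2: ##.##  (1 black, running=10)
  Row 3: ####.  (1 black, running=11)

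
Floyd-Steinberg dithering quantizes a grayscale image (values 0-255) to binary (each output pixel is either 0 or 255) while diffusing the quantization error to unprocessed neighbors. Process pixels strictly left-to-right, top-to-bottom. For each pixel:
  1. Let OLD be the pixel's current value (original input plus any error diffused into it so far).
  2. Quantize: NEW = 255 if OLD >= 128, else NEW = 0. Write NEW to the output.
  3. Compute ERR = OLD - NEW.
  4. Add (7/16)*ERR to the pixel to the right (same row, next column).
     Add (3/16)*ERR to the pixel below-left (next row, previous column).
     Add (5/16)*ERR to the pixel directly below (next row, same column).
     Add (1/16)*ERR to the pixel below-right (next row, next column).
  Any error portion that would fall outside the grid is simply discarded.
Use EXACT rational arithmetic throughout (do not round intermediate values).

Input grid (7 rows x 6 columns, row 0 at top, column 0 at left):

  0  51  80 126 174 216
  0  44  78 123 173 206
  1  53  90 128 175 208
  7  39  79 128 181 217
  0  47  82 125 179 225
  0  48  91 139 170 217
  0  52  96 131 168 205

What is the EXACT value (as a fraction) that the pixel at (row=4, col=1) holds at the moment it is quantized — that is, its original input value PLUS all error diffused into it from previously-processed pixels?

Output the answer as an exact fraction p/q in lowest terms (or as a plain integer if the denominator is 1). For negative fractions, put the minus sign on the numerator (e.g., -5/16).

(0,0): OLD=0 → NEW=0, ERR=0
(0,1): OLD=51 → NEW=0, ERR=51
(0,2): OLD=1637/16 → NEW=0, ERR=1637/16
(0,3): OLD=43715/256 → NEW=255, ERR=-21565/256
(0,4): OLD=561749/4096 → NEW=255, ERR=-482731/4096
(0,5): OLD=10776659/65536 → NEW=255, ERR=-5935021/65536
(1,0): OLD=153/16 → NEW=0, ERR=153/16
(1,1): OLD=10663/128 → NEW=0, ERR=10663/128
(1,2): OLD=548091/4096 → NEW=255, ERR=-496389/4096
(1,3): OLD=457971/16384 → NEW=0, ERR=457971/16384
(1,4): OLD=132282653/1048576 → NEW=0, ERR=132282653/1048576
(1,5): OLD=3783704251/16777216 → NEW=255, ERR=-494485829/16777216
(2,0): OLD=40157/2048 → NEW=0, ERR=40157/2048
(2,1): OLD=4291687/65536 → NEW=0, ERR=4291687/65536
(2,2): OLD=95657637/1048576 → NEW=0, ERR=95657637/1048576
(2,3): OLD=1616705101/8388608 → NEW=255, ERR=-522389939/8388608
(2,4): OLD=49230862711/268435456 → NEW=255, ERR=-19220178569/268435456
(2,5): OLD=753117440433/4294967296 → NEW=255, ERR=-342099220047/4294967296
(3,0): OLD=26640213/1048576 → NEW=0, ERR=26640213/1048576
(3,1): OLD=745830585/8388608 → NEW=0, ERR=745830585/8388608
(3,2): OLD=9316243103/67108864 → NEW=255, ERR=-7796517217/67108864
(3,3): OLD=214698760937/4294967296 → NEW=0, ERR=214698760937/4294967296
(3,4): OLD=5554870510673/34359738368 → NEW=255, ERR=-3206862773167/34359738368
(3,5): OLD=80704820542815/549755813888 → NEW=255, ERR=-59482911998625/549755813888
(4,0): OLD=3303100275/134217728 → NEW=0, ERR=3303100275/134217728
(4,1): OLD=140350724143/2147483648 → NEW=0, ERR=140350724143/2147483648
Target (4,1): original=47, with diffused error = 140350724143/2147483648

Answer: 140350724143/2147483648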